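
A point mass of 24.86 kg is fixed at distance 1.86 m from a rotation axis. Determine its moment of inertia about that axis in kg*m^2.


I = m*r^2 = 24.86*1.86^2 = 86.0057

86.0057 kg*m^2


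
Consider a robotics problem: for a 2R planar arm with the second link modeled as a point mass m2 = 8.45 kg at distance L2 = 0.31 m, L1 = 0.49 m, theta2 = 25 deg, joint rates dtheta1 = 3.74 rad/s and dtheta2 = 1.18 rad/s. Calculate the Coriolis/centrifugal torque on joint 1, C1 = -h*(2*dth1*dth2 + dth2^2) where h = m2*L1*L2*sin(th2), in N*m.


h = m2*L1*L2*sin(th2) = 8.45*0.49*0.31*sin(25 deg) = 0.542454
C1 = -h*(2*3.74*1.18 + 1.18^2) = -0.542454*10.2188 = -5.5432

-5.5432 N*m


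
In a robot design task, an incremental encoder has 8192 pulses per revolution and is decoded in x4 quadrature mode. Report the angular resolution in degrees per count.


resolution = 360 / (PPR * 4) = 360 / 32768 = 0.0110

0.0110 degrees


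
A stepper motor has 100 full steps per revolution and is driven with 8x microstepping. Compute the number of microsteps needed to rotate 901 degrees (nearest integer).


step_size = 360/(100*8) = 360/800 = 0.450000 deg
n = 901/(360/800) = 901*800/360 = 2002.2222 -> 2002

2002 steps


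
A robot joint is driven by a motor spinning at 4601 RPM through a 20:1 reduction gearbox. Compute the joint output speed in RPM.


omega_joint = omega_motor / N = 4601 / 20 = 230.0500

230.0500 RPM


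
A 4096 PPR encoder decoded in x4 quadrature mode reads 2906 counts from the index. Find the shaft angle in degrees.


angle = counts * 360 / (PPR*4) = 2906 * 360 / 16384 = 63.8525

63.8525 degrees


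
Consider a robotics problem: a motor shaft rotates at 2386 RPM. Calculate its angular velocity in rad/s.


omega = 2386 * 2*pi/60 = 249.8613

249.8613 rad/s


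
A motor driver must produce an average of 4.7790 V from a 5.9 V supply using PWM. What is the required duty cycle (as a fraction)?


D = V_avg/V_supply = 4.7790/5.9 = 0.8100

0.8100


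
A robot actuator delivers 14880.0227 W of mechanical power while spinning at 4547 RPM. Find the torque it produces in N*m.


omega = 4547 * 2*pi/60 = 476.160727 rad/s
tau = P / omega = 14880.0227 / 476.160727 = 31.2500

31.2500 N*m


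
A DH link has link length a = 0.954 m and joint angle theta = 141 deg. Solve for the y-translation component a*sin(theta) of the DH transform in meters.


a*sin(theta) = 0.954*sin(141 deg) = 0.6004

0.6004 m


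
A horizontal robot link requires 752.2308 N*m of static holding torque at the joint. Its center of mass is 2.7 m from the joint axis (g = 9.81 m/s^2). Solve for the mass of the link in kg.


m = tau / (g*L) = 752.2308 / (9.81 * 2.7) = 28.4000

28.4000 kg


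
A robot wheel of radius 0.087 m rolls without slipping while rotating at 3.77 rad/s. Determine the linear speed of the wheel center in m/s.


v = omega * r = 3.77 * 0.087 = 0.3280

0.3280 m/s


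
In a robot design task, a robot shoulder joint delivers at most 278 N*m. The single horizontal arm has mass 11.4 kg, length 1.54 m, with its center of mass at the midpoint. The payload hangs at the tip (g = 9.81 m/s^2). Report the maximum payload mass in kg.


tau_arm = m_arm*g*(L/2) = 11.4*9.81*1.54/2 = 86.1122 N*m
tau_payload = tau_max - tau_arm = 278 - 86.1122 = 191.8878
m_payload = tau_payload / (g*L) = 191.8878 / (9.81*1.54) = 12.7016

12.7016 kg


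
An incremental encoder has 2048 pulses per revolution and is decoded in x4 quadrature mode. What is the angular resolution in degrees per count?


resolution = 360 / (PPR * 4) = 360 / 8192 = 0.0439

0.0439 degrees


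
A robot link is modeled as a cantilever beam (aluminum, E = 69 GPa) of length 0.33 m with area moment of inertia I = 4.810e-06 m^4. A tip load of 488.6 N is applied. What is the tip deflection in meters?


delta = F*L^3/(3*E*I) = 488.6*0.33^3/(3*6.900e+10*4.810e-06)
      = 17.5588182/995670 = 1.7635e-05

1.7635e-05 m


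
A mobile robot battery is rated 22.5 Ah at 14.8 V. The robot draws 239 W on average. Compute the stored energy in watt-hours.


E = capacity * V = 22.5*14.8 = 333.0000

333.0000 Wh


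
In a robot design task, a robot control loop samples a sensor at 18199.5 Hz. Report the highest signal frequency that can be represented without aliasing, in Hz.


f_max = f_s/2 = 18199.5/2 = 9099.7500

9099.7500 Hz


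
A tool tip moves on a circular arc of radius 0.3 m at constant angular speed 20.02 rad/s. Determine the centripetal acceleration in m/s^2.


a_c = omega^2 * r = 20.02^2 * 0.3 = 120.2401

120.2401 m/s^2


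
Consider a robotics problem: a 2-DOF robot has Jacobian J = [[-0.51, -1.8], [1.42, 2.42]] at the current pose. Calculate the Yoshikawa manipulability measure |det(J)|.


det(J) = -0.51*2.42 - (-1.8)*(1.42) = 1.3218
|det(J)| = 1.3218

1.3218


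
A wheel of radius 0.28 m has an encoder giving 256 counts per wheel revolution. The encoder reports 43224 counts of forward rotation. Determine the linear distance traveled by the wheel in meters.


revs = 43224/256 = 168.843750
d = revs * 2*pi*r = 168.843750 * 2*pi*0.28 = 297.0454

297.0454 m


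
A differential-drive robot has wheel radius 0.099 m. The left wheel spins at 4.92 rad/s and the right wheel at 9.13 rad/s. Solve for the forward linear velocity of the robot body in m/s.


v = r*(wR + wL)/2 = 0.099*(9.13 + 4.92)/2 = 0.6955

0.6955 m/s


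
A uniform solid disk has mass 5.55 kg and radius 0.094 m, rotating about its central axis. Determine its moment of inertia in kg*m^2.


I = (1/2)*m*R^2 = 0.5*5.55*0.094^2 = 0.0245

0.0245 kg*m^2


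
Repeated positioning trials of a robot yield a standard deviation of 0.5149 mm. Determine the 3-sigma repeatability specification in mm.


repeatability = 3*sigma = 3*0.5149 = 1.5447

1.5447 mm


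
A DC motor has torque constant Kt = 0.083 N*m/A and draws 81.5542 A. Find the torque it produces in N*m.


tau = Kt * I = 0.083*81.5542 = 6.7690

6.7690 N*m


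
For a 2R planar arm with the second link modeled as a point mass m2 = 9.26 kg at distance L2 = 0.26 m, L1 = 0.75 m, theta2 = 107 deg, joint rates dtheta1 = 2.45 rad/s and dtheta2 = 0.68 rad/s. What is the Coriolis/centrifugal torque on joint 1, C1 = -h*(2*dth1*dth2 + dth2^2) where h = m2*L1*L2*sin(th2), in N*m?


h = m2*L1*L2*sin(th2) = 9.26*0.75*0.26*sin(107 deg) = 1.726799
C1 = -h*(2*2.45*0.68 + 0.68^2) = -1.726799*3.7944 = -6.5522

-6.5522 N*m


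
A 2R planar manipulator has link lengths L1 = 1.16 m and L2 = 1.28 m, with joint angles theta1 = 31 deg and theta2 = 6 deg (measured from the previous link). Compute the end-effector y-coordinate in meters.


y = L1*sin(th1) + L2*sin(th1+th2) = 1.16*sin(31 deg) + 1.28*sin(37 deg) = 1.3678

1.3678 m


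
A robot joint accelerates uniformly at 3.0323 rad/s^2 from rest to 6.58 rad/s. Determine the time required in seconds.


t = delta_omega / alpha = 6.58 / 3.0323 = 2.1700

2.1700 s


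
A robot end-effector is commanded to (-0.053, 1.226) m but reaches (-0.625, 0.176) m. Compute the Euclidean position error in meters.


dx = -0.625 - (-0.053) = -0.5720, dy = 0.176 - (1.226) = -1.0500
err = sqrt(0.327184 + 1.102500) = 1.1957

1.1957 m


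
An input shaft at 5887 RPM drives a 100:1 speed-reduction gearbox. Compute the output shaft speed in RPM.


omega_out = omega_in / N = 5887 / 100 = 58.8700

58.8700 RPM


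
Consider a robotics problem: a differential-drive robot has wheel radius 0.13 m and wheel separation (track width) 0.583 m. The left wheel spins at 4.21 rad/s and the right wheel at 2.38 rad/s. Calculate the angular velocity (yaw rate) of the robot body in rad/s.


omega = r*(wR - wL)/L = 0.13*(2.38 - (4.21))/0.583 = -0.4081

-0.4081 rad/s


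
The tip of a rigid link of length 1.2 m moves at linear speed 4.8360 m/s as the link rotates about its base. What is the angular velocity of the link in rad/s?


omega = v / L = 4.8360 / 1.2 = 4.0300

4.0300 rad/s


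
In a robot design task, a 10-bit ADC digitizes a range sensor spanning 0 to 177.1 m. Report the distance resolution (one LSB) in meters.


res = range / 2^n = 177.1/2^10 = 177.1/1024 = 0.1729

0.1729 m


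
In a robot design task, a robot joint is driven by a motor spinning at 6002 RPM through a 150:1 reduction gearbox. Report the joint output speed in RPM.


omega_joint = omega_motor / N = 6002 / 150 = 40.0133

40.0133 RPM


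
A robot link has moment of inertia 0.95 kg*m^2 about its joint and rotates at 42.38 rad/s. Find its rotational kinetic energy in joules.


KE = (1/2)*I*omega^2 = 0.5*0.95*42.38^2 = 853.1306

853.1306 J


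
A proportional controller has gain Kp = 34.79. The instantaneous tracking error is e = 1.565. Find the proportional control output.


u_P = Kp * e = 34.79 * 1.565 = 54.4463

54.4463


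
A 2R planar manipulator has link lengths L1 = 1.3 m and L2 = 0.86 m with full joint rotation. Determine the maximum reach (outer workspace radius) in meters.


r_max = L1 + L2 = 1.3 + 0.86 = 2.1600

2.1600 m


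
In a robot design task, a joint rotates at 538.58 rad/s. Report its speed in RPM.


RPM = 538.58 * 60/(2*pi) = 5143.0602

5143.0602 RPM


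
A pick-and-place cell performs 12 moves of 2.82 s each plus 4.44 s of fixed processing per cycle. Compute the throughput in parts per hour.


T_cycle = 12*2.82 + 4.44 = 38.2800 s
rate = 3600/T = 94.0439

94.0439 parts/hour


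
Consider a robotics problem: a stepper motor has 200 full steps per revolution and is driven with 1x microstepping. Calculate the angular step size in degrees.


step = 360/(200*1) = 360/200 = 1.8000

1.8000 degrees


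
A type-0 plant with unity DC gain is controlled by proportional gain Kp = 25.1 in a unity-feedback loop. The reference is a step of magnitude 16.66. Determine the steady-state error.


e_ss = R/(1 + Kp) = 16.66/(1 + 25.1) = 16.66/26.1000 = 0.6383

0.6383


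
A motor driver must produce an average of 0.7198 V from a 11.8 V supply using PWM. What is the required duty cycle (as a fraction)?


D = V_avg/V_supply = 0.7198/11.8 = 0.0610

0.0610


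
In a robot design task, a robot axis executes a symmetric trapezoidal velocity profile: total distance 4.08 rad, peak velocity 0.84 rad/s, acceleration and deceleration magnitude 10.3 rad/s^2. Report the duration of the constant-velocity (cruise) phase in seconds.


t_acc = v/a = 0.081553 s, d_acc = v^2/(2a) = 0.034252 rad each
d_cruise = 4.08 - 2*0.034252 = 4.011496 rad
t_cruise = d_cruise/v = 4.011496/0.84 = 4.7756

4.7756 s


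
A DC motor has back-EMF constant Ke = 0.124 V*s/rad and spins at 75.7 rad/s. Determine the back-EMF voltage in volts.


V_emf = Ke * omega = 0.124*75.7 = 9.3868

9.3868 V


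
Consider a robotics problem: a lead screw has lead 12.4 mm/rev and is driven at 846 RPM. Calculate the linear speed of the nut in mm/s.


v = lead * (RPM/60) = 12.4*846/60 = 174.8400

174.8400 mm/s


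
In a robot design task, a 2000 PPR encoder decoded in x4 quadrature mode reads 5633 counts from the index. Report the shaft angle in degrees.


angle = counts * 360 / (PPR*4) = 5633 * 360 / 8000 = 253.4850

253.4850 degrees


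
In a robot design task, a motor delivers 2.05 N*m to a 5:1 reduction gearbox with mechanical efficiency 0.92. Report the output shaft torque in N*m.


tau_out = tau_in * N * eta = 2.05 * 5 * 0.92 = 9.4300

9.4300 N*m


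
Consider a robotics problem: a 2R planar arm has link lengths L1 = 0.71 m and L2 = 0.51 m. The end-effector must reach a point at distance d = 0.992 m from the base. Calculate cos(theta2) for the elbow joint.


cos(th2) = (d^2 - L1^2 - L2^2)/(2*L1*L2) = (0.992^2 - 0.71^2 - 0.51^2)/(2*0.71*0.51) = 0.3036

0.3036


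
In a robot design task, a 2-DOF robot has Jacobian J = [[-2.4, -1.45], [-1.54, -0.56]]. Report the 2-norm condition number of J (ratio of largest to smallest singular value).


JJ^T eigenvalues: trace(JJ^T) = 10.5477, det(JJ^T) = det(J)^2 = 0.79032100
s_max^2 = (10.5477 + sqrt(108.09269129))/2 = 10.47223175
s_min^2 = (10.5477 - sqrt(108.09269129))/2 = 0.07546825
kappa = s_max/s_min = sqrt(10.47223175/0.07546825) = 11.7798

11.7798


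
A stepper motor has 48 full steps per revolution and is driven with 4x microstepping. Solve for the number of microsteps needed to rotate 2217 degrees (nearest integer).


step_size = 360/(48*4) = 360/192 = 1.875000 deg
n = 2217/(360/192) = 2217*192/360 = 1182.4000 -> 1182

1182 steps


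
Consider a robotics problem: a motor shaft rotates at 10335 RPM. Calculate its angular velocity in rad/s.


omega = 10335 * 2*pi/60 = 1082.2787

1082.2787 rad/s


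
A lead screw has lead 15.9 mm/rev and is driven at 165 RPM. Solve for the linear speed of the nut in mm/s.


v = lead * (RPM/60) = 15.9*165/60 = 43.7250

43.7250 mm/s


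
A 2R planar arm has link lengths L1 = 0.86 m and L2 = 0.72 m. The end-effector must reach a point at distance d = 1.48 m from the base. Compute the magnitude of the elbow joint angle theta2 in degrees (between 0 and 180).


cos(th2) = (d^2 - L1^2 - L2^2)/(2*L1*L2) = (1.48^2 - 0.86^2 - 0.72^2)/(2*0.86*0.72) = 0.75290698
th2 = acos(0.75290698) = 41.1572 deg

41.1572 degrees


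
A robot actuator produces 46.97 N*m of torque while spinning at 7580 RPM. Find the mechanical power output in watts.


omega = 7580 * 2*pi/60 = 793.775744 rad/s
P = tau * omega = 46.97 * 793.775744 = 37283.6467

37283.6467 W


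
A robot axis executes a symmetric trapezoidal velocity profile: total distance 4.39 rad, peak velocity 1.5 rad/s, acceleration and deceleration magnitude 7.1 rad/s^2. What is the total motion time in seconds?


t_acc = v/a = 1.5/7.1 = 0.211268 s
d_acc = v^2/(2a) = 0.158451 rad (each ramp)
d_cruise = 4.39 - 2*0.158451 = 4.073098 rad
t_cruise = 4.073098/1.5 = 2.715399 s
t_total = 2*0.211268 + 2.715399 = 3.1379

3.1379 s


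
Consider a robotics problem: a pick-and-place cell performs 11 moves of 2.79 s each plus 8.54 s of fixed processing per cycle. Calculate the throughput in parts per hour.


T_cycle = 11*2.79 + 8.54 = 39.2300 s
rate = 3600/T = 91.7665

91.7665 parts/hour


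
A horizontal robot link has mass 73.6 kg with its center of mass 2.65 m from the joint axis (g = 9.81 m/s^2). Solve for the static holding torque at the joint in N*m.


tau = m*g*L = 73.6 * 9.81 * 2.65 = 1913.3424

1913.3424 N*m


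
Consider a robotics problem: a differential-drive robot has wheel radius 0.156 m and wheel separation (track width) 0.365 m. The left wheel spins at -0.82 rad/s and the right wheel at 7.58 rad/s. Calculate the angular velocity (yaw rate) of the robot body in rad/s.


omega = r*(wR - wL)/L = 0.156*(7.58 - (-0.82))/0.365 = 3.5901

3.5901 rad/s


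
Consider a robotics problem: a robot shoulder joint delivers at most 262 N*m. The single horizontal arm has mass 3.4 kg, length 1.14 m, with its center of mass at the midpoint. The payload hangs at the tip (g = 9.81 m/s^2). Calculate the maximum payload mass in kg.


tau_arm = m_arm*g*(L/2) = 3.4*9.81*1.14/2 = 19.0118 N*m
tau_payload = tau_max - tau_arm = 262 - 19.0118 = 242.9882
m_payload = tau_payload / (g*L) = 242.9882 / (9.81*1.14) = 21.7276

21.7276 kg


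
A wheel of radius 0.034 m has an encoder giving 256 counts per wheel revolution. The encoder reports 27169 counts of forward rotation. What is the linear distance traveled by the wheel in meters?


revs = 27169/256 = 106.128906
d = revs * 2*pi*r = 106.128906 * 2*pi*0.034 = 22.6721

22.6721 m


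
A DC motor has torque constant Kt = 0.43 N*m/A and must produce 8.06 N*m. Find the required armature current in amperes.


I = tau / Kt = 8.06/0.43 = 18.7442

18.7442 A


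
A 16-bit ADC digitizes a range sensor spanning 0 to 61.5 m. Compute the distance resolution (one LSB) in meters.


res = range / 2^n = 61.5/2^16 = 61.5/65536 = 9.3842e-04

9.3842e-04 m


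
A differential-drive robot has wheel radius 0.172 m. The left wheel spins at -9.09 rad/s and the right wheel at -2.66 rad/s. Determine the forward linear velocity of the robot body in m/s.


v = r*(wR + wL)/2 = 0.172*(-2.66 + -9.09)/2 = -1.0105

-1.0105 m/s


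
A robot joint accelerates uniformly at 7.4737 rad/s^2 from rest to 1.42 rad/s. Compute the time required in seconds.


t = delta_omega / alpha = 1.42 / 7.4737 = 0.1900

0.1900 s


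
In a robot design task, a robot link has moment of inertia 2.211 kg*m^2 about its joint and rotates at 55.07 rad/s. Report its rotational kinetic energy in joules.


KE = (1/2)*I*omega^2 = 0.5*2.211*55.07^2 = 3352.6553

3352.6553 J


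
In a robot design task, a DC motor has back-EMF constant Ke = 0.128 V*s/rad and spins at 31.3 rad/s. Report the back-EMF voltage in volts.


V_emf = Ke * omega = 0.128*31.3 = 4.0064

4.0064 V


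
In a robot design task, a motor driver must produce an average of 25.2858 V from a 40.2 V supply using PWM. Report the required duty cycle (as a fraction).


D = V_avg/V_supply = 25.2858/40.2 = 0.6290

0.6290


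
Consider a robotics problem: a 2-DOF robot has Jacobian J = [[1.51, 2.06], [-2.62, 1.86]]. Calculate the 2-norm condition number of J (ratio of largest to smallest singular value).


JJ^T eigenvalues: trace(JJ^T) = 16.8477, det(JJ^T) = det(J)^2 = 67.33515364
s_max^2 = (16.8477 + sqrt(14.50438073))/2 = 10.32808086
s_min^2 = (16.8477 - sqrt(14.50438073))/2 = 6.51961914
kappa = s_max/s_min = sqrt(10.32808086/6.51961914) = 1.2586

1.2586


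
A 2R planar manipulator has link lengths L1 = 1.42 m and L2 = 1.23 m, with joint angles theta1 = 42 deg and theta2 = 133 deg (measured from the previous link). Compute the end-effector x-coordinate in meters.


x = L1*cos(th1) + L2*cos(th1+th2) = 1.42*cos(42 deg) + 1.23*cos(175 deg) = -0.1701

-0.1701 m


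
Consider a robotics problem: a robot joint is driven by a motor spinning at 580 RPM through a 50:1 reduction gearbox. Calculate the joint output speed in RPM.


omega_joint = omega_motor / N = 580 / 50 = 11.6000

11.6000 RPM


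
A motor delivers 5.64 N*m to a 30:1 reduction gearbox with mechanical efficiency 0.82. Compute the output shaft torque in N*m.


tau_out = tau_in * N * eta = 5.64 * 30 * 0.82 = 138.7440

138.7440 N*m


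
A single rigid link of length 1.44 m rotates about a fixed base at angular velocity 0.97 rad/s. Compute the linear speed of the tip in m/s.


v = L*omega = 1.44 * 0.97 = 1.3968

1.3968 m/s


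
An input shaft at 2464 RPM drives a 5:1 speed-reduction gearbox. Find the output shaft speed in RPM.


omega_out = omega_in / N = 2464 / 5 = 492.8000

492.8000 RPM


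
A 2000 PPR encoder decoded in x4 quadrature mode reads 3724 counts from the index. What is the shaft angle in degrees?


angle = counts * 360 / (PPR*4) = 3724 * 360 / 8000 = 167.5800

167.5800 degrees


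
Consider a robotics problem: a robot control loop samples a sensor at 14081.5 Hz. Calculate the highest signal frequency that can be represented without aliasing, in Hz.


f_max = f_s/2 = 14081.5/2 = 7040.7500

7040.7500 Hz


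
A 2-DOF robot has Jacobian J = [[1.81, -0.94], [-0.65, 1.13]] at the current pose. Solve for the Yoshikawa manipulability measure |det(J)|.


det(J) = 1.81*1.13 - (-0.94)*(-0.65) = 1.4343
|det(J)| = 1.4343

1.4343


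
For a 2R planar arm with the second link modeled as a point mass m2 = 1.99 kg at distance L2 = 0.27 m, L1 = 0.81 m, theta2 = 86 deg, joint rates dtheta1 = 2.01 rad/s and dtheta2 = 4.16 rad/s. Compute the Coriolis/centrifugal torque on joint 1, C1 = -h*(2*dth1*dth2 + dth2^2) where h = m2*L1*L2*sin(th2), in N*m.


h = m2*L1*L2*sin(th2) = 1.99*0.81*0.27*sin(86 deg) = 0.434153
C1 = -h*(2*2.01*4.16 + 4.16^2) = -0.434153*34.0288 = -14.7737

-14.7737 N*m


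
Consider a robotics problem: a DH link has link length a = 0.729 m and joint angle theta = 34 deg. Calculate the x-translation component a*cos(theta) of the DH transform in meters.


a*cos(theta) = 0.729*cos(34 deg) = 0.6044

0.6044 m


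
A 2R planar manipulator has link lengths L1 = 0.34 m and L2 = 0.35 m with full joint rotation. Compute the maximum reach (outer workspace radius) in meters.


r_max = L1 + L2 = 0.34 + 0.35 = 0.6900

0.6900 m


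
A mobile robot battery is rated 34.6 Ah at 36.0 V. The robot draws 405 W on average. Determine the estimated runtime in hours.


E = 34.6*36.0 = 1245.6000 Wh
t = E/P = 1245.6000/405 = 3.0756

3.0756 hours


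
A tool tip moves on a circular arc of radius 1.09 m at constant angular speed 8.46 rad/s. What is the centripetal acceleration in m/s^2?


a_c = omega^2 * r = 8.46^2 * 1.09 = 78.0130

78.0130 m/s^2


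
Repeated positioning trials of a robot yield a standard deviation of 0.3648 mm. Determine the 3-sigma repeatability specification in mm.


repeatability = 3*sigma = 3*0.3648 = 1.0944

1.0944 mm


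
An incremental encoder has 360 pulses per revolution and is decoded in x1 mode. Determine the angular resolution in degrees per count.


resolution = 360 / (PPR * 1) = 360 / 360 = 1.0000

1.0000 degrees


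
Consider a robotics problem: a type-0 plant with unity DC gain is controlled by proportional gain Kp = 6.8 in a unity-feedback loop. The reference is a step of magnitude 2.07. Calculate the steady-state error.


e_ss = R/(1 + Kp) = 2.07/(1 + 6.8) = 2.07/7.8000 = 0.2654

0.2654


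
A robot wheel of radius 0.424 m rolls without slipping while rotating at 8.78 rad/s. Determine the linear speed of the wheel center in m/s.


v = omega * r = 8.78 * 0.424 = 3.7227

3.7227 m/s


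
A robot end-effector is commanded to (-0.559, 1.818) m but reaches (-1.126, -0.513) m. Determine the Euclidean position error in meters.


dx = -1.126 - (-0.559) = -0.5670, dy = -0.513 - (1.818) = -2.3310
err = sqrt(0.321489 + 5.433561) = 2.3990

2.3990 m


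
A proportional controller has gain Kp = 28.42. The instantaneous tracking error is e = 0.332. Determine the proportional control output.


u_P = Kp * e = 28.42 * 0.332 = 9.4354

9.4354


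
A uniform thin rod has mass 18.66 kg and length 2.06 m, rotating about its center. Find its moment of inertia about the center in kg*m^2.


I = (1/12)*m*L^2 = (1/12)*18.66*2.06^2 = 6.5988

6.5988 kg*m^2


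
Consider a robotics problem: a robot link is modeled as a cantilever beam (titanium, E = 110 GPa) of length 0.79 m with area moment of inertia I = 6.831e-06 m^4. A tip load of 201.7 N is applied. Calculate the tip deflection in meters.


delta = F*L^3/(3*E*I) = 201.7*0.79^3/(3*1.100e+11*6.831e-06)
      = 99.4459663/2254230 = 4.4115e-05

4.4115e-05 m


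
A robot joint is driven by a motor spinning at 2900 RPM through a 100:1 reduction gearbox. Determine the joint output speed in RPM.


omega_joint = omega_motor / N = 2900 / 100 = 29.0000

29.0000 RPM


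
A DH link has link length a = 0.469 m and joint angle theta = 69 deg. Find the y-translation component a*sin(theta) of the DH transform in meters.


a*sin(theta) = 0.469*sin(69 deg) = 0.4378

0.4378 m


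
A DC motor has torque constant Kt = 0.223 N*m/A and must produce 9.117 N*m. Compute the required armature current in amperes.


I = tau / Kt = 9.117/0.223 = 40.8834

40.8834 A


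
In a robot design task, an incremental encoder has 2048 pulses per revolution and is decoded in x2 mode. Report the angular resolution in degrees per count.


resolution = 360 / (PPR * 2) = 360 / 4096 = 0.0879

0.0879 degrees


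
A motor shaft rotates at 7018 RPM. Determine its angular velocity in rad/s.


omega = 7018 * 2*pi/60 = 734.9232

734.9232 rad/s


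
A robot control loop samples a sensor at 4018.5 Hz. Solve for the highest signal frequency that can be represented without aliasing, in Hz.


f_max = f_s/2 = 4018.5/2 = 2009.2500

2009.2500 Hz


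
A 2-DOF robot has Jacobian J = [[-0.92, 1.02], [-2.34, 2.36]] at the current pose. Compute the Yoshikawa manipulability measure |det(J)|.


det(J) = -0.92*2.36 - (1.02)*(-2.34) = 0.2156
|det(J)| = 0.2156

0.2156


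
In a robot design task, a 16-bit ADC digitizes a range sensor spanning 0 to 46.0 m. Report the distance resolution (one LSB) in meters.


res = range / 2^n = 46.0/2^16 = 46.0/65536 = 7.0190e-04

7.0190e-04 m


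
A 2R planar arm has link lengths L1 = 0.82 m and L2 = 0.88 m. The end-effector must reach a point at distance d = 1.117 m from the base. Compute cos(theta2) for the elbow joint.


cos(th2) = (d^2 - L1^2 - L2^2)/(2*L1*L2) = (1.117^2 - 0.82^2 - 0.88^2)/(2*0.82*0.88) = -0.1380

-0.1380


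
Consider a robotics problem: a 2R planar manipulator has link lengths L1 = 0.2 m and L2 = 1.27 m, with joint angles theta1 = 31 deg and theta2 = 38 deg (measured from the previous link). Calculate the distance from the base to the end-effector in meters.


x = L1*cos(th1) + L2*cos(th1+th2) = 0.626561
y = L1*sin(th1) + L2*sin(th1+th2) = 1.288655
d = sqrt(x^2 + y^2) = sqrt(0.392579 + 1.660632) = 1.4329

1.4329 m


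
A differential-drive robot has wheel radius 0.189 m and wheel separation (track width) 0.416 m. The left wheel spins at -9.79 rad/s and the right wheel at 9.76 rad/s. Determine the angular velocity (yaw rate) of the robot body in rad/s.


omega = r*(wR - wL)/L = 0.189*(9.76 - (-9.79))/0.416 = 8.8821

8.8821 rad/s


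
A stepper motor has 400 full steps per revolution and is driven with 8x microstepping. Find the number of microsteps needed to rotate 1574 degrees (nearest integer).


step_size = 360/(400*8) = 360/3200 = 0.112500 deg
n = 1574/(360/3200) = 1574*3200/360 = 13991.1111 -> 13991

13991 steps


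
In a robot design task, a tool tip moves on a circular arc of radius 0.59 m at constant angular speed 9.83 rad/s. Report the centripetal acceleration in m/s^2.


a_c = omega^2 * r = 9.83^2 * 0.59 = 57.0111

57.0111 m/s^2


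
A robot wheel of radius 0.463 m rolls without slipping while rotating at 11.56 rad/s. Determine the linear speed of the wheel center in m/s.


v = omega * r = 11.56 * 0.463 = 5.3523

5.3523 m/s


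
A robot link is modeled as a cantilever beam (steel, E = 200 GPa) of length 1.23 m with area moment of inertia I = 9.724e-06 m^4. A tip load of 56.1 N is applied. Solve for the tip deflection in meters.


delta = F*L^3/(3*E*I) = 56.1*1.23^3/(3*2.000e+11*9.724e-06)
      = 104.3946387/5834400 = 1.7893e-05

1.7893e-05 m


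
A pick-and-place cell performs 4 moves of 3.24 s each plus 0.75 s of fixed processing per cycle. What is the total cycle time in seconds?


T = 4*3.24 + 0.75 = 13.7100

13.7100 s


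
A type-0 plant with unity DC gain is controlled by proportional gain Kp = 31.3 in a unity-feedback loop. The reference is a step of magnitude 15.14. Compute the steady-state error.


e_ss = R/(1 + Kp) = 15.14/(1 + 31.3) = 15.14/32.3000 = 0.4687

0.4687


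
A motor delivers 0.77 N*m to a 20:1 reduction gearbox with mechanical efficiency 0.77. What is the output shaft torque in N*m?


tau_out = tau_in * N * eta = 0.77 * 20 * 0.77 = 11.8580

11.8580 N*m


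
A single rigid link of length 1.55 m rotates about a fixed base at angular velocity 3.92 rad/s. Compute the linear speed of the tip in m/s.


v = L*omega = 1.55 * 3.92 = 6.0760

6.0760 m/s


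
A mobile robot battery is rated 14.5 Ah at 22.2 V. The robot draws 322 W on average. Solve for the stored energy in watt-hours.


E = capacity * V = 14.5*22.2 = 321.9000

321.9000 Wh


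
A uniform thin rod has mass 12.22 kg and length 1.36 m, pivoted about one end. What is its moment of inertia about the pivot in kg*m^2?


I = (1/3)*m*L^2 = (1/3)*12.22*1.36^2 = 7.5340

7.5340 kg*m^2


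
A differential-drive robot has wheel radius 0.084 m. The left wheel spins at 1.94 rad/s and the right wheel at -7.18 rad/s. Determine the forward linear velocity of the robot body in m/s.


v = r*(wR + wL)/2 = 0.084*(-7.18 + 1.94)/2 = -0.2201

-0.2201 m/s


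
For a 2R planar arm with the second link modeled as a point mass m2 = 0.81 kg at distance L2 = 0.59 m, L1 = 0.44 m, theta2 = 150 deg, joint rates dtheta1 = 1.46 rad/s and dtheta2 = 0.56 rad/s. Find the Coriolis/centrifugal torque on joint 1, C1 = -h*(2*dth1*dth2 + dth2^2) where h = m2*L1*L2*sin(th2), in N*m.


h = m2*L1*L2*sin(th2) = 0.81*0.44*0.59*sin(150 deg) = 0.105138
C1 = -h*(2*1.46*0.56 + 0.56^2) = -0.105138*1.9488 = -0.2049

-0.2049 N*m


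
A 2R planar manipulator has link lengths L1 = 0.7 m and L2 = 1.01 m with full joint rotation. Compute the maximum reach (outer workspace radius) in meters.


r_max = L1 + L2 = 0.7 + 1.01 = 1.7100

1.7100 m


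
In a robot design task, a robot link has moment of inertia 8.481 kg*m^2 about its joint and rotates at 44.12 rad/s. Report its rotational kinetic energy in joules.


KE = (1/2)*I*omega^2 = 0.5*8.481*44.12^2 = 8254.4487

8254.4487 J


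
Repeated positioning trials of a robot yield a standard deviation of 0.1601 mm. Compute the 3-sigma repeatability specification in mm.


repeatability = 3*sigma = 3*0.1601 = 0.4803

0.4803 mm


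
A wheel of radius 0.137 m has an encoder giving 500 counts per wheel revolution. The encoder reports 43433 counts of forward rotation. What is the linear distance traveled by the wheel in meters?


revs = 43433/500 = 86.866000
d = revs * 2*pi*r = 86.866000 * 2*pi*0.137 = 74.7739

74.7739 m


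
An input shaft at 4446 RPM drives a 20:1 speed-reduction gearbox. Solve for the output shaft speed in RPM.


omega_out = omega_in / N = 4446 / 20 = 222.3000

222.3000 RPM


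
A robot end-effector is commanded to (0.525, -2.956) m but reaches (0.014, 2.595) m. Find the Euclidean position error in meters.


dx = 0.014 - (0.525) = -0.5110, dy = 2.595 - (-2.956) = 5.5510
err = sqrt(0.261121 + 30.813601) = 5.5745

5.5745 m


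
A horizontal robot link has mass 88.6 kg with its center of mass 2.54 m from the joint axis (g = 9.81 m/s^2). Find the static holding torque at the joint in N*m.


tau = m*g*L = 88.6 * 9.81 * 2.54 = 2207.6816

2207.6816 N*m


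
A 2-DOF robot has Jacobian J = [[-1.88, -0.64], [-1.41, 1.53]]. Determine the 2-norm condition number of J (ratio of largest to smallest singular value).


JJ^T eigenvalues: trace(JJ^T) = 8.2730, det(JJ^T) = det(J)^2 = 14.27932944
s_max^2 = (8.2730 + sqrt(11.32521124))/2 = 5.81914756
s_min^2 = (8.2730 - sqrt(11.32521124))/2 = 2.45385244
kappa = s_max/s_min = sqrt(5.81914756/2.45385244) = 1.5399

1.5399


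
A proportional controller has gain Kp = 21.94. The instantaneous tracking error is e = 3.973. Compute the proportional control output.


u_P = Kp * e = 21.94 * 3.973 = 87.1676

87.1676


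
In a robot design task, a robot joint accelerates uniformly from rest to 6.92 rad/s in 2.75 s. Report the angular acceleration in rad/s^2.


alpha = delta_omega / t = 6.92 / 2.75 = 2.5164

2.5164 rad/s^2


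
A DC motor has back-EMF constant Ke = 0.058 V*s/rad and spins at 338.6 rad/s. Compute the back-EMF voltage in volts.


V_emf = Ke * omega = 0.058*338.6 = 19.6388

19.6388 V


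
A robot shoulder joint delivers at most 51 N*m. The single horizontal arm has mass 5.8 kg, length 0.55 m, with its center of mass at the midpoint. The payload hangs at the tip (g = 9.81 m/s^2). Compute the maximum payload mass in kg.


tau_arm = m_arm*g*(L/2) = 5.8*9.81*0.55/2 = 15.6470 N*m
tau_payload = tau_max - tau_arm = 51 - 15.6470 = 35.3530
m_payload = tau_payload / (g*L) = 35.3530 / (9.81*0.55) = 6.5523

6.5523 kg


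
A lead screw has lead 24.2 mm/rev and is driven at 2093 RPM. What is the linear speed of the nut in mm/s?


v = lead * (RPM/60) = 24.2*2093/60 = 844.1767

844.1767 mm/s


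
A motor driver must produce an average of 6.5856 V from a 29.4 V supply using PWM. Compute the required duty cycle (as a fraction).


D = V_avg/V_supply = 6.5856/29.4 = 0.2240

0.2240


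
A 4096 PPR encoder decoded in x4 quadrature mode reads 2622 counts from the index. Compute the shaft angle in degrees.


angle = counts * 360 / (PPR*4) = 2622 * 360 / 16384 = 57.6123

57.6123 degrees


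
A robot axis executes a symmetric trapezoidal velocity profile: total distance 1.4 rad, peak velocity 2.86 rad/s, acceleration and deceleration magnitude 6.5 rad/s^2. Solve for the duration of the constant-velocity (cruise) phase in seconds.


t_acc = v/a = 0.440000 s, d_acc = v^2/(2a) = 0.629200 rad each
d_cruise = 1.4 - 2*0.629200 = 0.141600 rad
t_cruise = d_cruise/v = 0.141600/2.86 = 0.0495

0.0495 s


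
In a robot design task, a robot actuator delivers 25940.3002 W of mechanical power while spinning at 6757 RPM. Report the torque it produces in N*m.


omega = 6757 * 2*pi/60 = 707.591385 rad/s
tau = P / omega = 25940.3002 / 707.591385 = 36.6600

36.6600 N*m


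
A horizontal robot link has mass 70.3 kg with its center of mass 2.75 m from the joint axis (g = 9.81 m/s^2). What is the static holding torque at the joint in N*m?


tau = m*g*L = 70.3 * 9.81 * 2.75 = 1896.5183

1896.5183 N*m


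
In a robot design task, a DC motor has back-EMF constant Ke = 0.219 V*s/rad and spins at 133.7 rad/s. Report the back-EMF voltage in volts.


V_emf = Ke * omega = 0.219*133.7 = 29.2803

29.2803 V


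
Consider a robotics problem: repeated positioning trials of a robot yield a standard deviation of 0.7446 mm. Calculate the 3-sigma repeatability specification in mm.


repeatability = 3*sigma = 3*0.7446 = 2.2338

2.2338 mm


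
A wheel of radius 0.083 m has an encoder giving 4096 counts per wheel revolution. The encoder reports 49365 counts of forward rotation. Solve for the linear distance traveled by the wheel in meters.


revs = 49365/4096 = 12.052002
d = revs * 2*pi*r = 12.052002 * 2*pi*0.083 = 6.2852

6.2852 m


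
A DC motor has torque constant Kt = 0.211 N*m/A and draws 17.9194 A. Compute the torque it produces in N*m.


tau = Kt * I = 0.211*17.9194 = 3.7810

3.7810 N*m


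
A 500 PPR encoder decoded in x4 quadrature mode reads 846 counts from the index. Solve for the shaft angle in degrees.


angle = counts * 360 / (PPR*4) = 846 * 360 / 2000 = 152.2800

152.2800 degrees


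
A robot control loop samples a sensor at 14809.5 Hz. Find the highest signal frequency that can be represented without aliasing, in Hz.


f_max = f_s/2 = 14809.5/2 = 7404.7500

7404.7500 Hz


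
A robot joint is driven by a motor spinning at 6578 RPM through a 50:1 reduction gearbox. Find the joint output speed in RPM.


omega_joint = omega_motor / N = 6578 / 50 = 131.5600

131.5600 RPM


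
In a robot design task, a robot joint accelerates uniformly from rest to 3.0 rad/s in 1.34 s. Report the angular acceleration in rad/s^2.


alpha = delta_omega / t = 3.0 / 1.34 = 2.2388

2.2388 rad/s^2


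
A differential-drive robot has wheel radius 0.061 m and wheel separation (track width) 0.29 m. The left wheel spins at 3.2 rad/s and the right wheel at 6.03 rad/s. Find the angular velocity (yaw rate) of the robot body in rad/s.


omega = r*(wR - wL)/L = 0.061*(6.03 - (3.2))/0.29 = 0.5953

0.5953 rad/s


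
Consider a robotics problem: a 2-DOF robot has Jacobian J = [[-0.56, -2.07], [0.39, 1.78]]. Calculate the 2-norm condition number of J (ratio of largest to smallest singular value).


JJ^T eigenvalues: trace(JJ^T) = 7.9190, det(JJ^T) = det(J)^2 = 0.03591025
s_max^2 = (7.9190 + sqrt(62.56692000))/2 = 7.91446271
s_min^2 = (7.9190 - sqrt(62.56692000))/2 = 0.00453729
kappa = s_max/s_min = sqrt(7.91446271/0.00453729) = 41.7650

41.7650


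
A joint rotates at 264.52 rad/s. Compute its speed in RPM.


RPM = 264.52 * 60/(2*pi) = 2525.9799

2525.9799 RPM


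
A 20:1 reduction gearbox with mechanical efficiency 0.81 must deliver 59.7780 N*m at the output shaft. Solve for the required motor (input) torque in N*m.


tau_in = tau_out / (N * eta) = 59.7780 / (20 * 0.81) = 3.6900

3.6900 N*m


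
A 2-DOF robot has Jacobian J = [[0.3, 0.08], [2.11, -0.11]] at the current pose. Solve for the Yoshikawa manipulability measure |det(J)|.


det(J) = 0.3*-0.11 - (0.08)*(2.11) = -0.2018
|det(J)| = 0.2018

0.2018


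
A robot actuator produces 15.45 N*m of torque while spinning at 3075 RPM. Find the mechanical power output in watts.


omega = 3075 * 2*pi/60 = 322.013247 rad/s
P = tau * omega = 15.45 * 322.013247 = 4975.1047

4975.1047 W


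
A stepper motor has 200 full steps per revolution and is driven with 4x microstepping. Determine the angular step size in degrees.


step = 360/(200*4) = 360/800 = 0.4500

0.4500 degrees


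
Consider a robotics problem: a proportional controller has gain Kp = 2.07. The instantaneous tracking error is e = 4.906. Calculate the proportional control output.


u_P = Kp * e = 2.07 * 4.906 = 10.1554

10.1554


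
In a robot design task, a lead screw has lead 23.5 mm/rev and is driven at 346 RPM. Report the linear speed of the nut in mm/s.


v = lead * (RPM/60) = 23.5*346/60 = 135.5167

135.5167 mm/s


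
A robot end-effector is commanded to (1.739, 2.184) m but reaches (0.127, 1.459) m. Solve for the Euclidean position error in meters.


dx = 0.127 - (1.739) = -1.6120, dy = 1.459 - (2.184) = -0.7250
err = sqrt(2.598544 + 0.525625) = 1.7675

1.7675 m


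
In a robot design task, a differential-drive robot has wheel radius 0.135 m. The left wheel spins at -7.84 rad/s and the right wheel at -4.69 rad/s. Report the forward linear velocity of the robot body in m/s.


v = r*(wR + wL)/2 = 0.135*(-4.69 + -7.84)/2 = -0.8458

-0.8458 m/s


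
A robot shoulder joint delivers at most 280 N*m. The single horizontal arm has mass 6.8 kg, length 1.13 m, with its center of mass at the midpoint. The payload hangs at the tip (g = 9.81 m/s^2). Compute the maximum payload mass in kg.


tau_arm = m_arm*g*(L/2) = 6.8*9.81*1.13/2 = 37.6900 N*m
tau_payload = tau_max - tau_arm = 280 - 37.6900 = 242.3100
m_payload = tau_payload / (g*L) = 242.3100 / (9.81*1.13) = 21.8587

21.8587 kg


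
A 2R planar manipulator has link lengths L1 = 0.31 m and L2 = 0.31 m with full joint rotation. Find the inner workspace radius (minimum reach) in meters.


r_min = |L1 - L2| = |0.31 - 0.31| = 0

0 m


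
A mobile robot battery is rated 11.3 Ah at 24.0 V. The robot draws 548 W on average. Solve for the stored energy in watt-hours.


E = capacity * V = 11.3*24.0 = 271.2000

271.2000 Wh


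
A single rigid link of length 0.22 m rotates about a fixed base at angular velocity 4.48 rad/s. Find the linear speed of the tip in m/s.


v = L*omega = 0.22 * 4.48 = 0.9856

0.9856 m/s


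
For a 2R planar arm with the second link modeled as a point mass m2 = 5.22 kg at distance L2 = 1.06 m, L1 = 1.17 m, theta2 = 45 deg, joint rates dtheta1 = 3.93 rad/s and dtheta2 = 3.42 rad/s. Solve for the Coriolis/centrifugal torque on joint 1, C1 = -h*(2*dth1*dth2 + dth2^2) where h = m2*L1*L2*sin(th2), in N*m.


h = m2*L1*L2*sin(th2) = 5.22*1.17*1.06*sin(45 deg) = 4.577699
C1 = -h*(2*3.93*3.42 + 3.42^2) = -4.577699*38.5776 = -176.5966

-176.5966 N*m


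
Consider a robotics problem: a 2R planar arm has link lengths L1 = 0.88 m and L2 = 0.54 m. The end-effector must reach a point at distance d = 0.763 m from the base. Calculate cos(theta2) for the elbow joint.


cos(th2) = (d^2 - L1^2 - L2^2)/(2*L1*L2) = (0.763^2 - 0.88^2 - 0.54^2)/(2*0.88*0.54) = -0.5091

-0.5091


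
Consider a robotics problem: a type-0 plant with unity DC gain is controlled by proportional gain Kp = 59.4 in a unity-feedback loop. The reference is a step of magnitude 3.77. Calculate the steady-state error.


e_ss = R/(1 + Kp) = 3.77/(1 + 59.4) = 3.77/60.4000 = 0.0624

0.0624


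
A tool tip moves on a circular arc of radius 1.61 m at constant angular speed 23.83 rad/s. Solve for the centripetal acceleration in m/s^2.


a_c = omega^2 * r = 23.83^2 * 1.61 = 914.2689

914.2689 m/s^2


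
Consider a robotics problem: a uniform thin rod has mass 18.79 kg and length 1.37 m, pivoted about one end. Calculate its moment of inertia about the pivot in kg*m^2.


I = (1/3)*m*L^2 = (1/3)*18.79*1.37^2 = 11.7557

11.7557 kg*m^2
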